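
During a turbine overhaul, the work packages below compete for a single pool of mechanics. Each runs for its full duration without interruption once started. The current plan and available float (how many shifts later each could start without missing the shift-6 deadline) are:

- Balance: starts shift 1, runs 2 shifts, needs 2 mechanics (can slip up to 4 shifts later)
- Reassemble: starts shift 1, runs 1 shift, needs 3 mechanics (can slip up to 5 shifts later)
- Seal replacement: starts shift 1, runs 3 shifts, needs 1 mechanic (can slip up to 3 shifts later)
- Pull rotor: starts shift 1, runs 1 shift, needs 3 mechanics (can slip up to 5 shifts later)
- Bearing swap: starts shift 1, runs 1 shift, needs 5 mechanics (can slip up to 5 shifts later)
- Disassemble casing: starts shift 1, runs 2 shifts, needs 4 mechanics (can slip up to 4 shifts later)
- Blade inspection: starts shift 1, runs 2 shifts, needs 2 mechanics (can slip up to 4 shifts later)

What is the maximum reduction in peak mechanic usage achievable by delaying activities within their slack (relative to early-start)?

14

Early-start peak: s1:20  s2:9  s3:1  s4:0  s5:0  s6:0 ⇒ 20.
Leveled (Balance@1, Reassemble@1, Seal replacement@1, Pull rotor@2, Bearing swap@3, Disassemble casing@4, Blade inspection@4): s1:6  s2:6  s3:6  s4:6  s5:6  s6:0 ⇒ 6.
Reduction 20 − 6 = 14.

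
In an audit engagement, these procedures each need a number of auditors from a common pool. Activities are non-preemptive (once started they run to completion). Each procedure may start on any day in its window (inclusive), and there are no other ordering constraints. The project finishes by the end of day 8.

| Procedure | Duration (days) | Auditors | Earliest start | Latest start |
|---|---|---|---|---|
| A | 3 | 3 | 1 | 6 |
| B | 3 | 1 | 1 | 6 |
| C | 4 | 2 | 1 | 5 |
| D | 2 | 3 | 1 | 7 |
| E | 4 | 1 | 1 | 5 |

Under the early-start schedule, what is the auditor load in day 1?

10

At early start, day 1 has: A, B, C, D, E.
Demand: 3 + 1 + 2 + 3 + 1 = 10.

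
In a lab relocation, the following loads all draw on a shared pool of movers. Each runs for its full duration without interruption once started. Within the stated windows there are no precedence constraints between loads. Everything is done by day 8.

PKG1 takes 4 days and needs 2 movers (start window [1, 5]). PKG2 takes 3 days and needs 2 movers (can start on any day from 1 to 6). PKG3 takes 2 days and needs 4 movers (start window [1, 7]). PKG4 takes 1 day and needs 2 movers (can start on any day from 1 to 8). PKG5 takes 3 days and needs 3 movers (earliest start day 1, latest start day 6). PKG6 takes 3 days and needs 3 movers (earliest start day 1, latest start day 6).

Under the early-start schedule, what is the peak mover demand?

Early-start schedule: PKG1@1, PKG2@1, PKG3@1, PKG4@1, PKG5@1, PKG6@1.
Load per day: day 1: 16, day 2: 14, day 3: 10, day 4: 2, day 5: 0, day 6: 0, day 7: 0, day 8: 0.
Peak is 16.

16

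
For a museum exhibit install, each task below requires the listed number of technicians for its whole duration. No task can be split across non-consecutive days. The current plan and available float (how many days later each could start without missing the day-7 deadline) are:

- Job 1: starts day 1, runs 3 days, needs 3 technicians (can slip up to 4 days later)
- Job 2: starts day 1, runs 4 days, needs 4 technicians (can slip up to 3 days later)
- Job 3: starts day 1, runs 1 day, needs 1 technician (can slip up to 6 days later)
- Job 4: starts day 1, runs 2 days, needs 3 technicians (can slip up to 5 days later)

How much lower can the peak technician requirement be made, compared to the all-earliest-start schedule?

5

Early-start peak: d1:11  d2:10  d3:7  d4:4  d5:0  d6:0  d7:0 ⇒ 11.
Leveled (Job 1@1, Job 2@4, Job 3@1, Job 4@2): d1:4  d2:6  d3:6  d4:4  d5:4  d6:4  d7:4 ⇒ 6.
Reduction 11 − 6 = 5.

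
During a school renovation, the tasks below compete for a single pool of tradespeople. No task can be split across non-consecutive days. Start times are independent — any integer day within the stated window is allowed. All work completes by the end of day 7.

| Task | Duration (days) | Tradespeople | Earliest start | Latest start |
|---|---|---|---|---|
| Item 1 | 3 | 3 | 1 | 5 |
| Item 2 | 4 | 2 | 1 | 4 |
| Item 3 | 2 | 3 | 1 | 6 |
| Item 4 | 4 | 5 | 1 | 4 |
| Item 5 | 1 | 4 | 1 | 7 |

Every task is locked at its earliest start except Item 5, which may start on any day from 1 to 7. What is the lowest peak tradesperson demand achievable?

13

Item 5@1: d1:17  d2:13  d3:10  d4:7  d5:0  d6:0  d7:0 → peak 17
Item 5@2: d1:13  d2:17  d3:10  d4:7  d5:0  d6:0  d7:0 → peak 17
Item 5@3: d1:13  d2:13  d3:14  d4:7  d5:0  d6:0  d7:0 → peak 14
Item 5@4: d1:13  d2:13  d3:10  d4:11  d5:0  d6:0  d7:0 → peak 13
Item 5@5: d1:13  d2:13  d3:10  d4:7  d5:4  d6:0  d7:0 → peak 13
Item 5@6: d1:13  d2:13  d3:10  d4:7  d5:0  d6:4  d7:0 → peak 13
Item 5@7: d1:13  d2:13  d3:10  d4:7  d5:0  d6:0  d7:4 → peak 13
Best is Item 5@4, peak 13.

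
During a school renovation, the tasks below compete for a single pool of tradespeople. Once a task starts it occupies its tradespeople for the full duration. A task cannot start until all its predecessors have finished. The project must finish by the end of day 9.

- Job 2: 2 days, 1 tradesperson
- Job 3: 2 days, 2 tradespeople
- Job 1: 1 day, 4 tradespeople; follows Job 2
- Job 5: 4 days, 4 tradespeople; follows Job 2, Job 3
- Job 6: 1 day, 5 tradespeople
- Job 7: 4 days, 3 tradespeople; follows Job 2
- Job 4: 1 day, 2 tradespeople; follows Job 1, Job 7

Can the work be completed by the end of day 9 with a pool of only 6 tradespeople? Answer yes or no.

no

The minimum achievable peak is 7; 6 < 7, so no feasible schedule stays within the cap.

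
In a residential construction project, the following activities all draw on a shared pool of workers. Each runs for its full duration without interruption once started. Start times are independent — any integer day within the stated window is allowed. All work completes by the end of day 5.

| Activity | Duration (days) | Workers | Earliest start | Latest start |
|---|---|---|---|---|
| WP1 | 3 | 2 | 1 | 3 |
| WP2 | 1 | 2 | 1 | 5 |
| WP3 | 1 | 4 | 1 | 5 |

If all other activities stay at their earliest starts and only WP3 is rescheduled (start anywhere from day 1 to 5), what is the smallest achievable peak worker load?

4

WP3@1: d1:8  d2:2  d3:2  d4:0  d5:0 → peak 8
WP3@2: d1:4  d2:6  d3:2  d4:0  d5:0 → peak 6
WP3@3: d1:4  d2:2  d3:6  d4:0  d5:0 → peak 6
WP3@4: d1:4  d2:2  d3:2  d4:4  d5:0 → peak 4
WP3@5: d1:4  d2:2  d3:2  d4:0  d5:4 → peak 4
Best is WP3@4, peak 4.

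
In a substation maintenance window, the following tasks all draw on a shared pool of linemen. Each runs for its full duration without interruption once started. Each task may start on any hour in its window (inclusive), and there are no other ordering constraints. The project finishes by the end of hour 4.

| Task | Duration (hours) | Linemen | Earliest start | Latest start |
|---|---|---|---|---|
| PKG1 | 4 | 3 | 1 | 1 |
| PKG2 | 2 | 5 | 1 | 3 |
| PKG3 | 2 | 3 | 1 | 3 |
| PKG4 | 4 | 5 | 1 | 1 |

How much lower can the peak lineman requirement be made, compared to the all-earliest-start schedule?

3

Early-start peak: h1:16  h2:16  h3:8  h4:8 ⇒ 16.
Leveled (PKG1@1, PKG2@1, PKG3@3, PKG4@1): h1:13  h2:13  h3:11  h4:11 ⇒ 13.
Reduction 16 − 13 = 3.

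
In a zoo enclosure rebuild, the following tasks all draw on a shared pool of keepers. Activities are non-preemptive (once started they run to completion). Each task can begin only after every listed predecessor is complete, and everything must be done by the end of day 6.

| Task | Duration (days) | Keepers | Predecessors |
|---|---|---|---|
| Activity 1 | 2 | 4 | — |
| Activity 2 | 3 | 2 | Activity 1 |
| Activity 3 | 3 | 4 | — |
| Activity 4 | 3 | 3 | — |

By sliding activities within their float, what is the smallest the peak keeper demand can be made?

7

Early-start (Activity 1@1, Activity 2@3, Activity 3@1, Activity 4@1) gives peak 11: d1:11  d2:11  d3:9  d4:2  d5:2  d6:0.
Shift Activity 3→4.
Schedule Activity 1@1, Activity 2@3, Activity 3@4, Activity 4@1: d1:7  d2:7  d3:5  d4:6  d5:6  d6:4 — peak 7.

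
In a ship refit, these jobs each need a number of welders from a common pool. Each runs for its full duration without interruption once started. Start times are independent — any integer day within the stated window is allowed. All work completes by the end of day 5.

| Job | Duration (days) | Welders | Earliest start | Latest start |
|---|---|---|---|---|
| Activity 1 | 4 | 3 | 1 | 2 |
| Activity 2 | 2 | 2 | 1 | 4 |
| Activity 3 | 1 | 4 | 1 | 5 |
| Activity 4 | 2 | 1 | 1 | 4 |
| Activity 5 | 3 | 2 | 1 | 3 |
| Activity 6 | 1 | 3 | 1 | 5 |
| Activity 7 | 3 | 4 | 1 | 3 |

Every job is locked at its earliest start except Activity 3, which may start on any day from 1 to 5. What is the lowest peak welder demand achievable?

Activity 3@1: d1:19  d2:12  d3:9  d4:3  d5:0 → peak 19
Activity 3@2: d1:15  d2:16  d3:9  d4:3  d5:0 → peak 16
Activity 3@3: d1:15  d2:12  d3:13  d4:3  d5:0 → peak 15
Activity 3@4: d1:15  d2:12  d3:9  d4:7  d5:0 → peak 15
Activity 3@5: d1:15  d2:12  d3:9  d4:3  d5:4 → peak 15
Best is Activity 3@3, peak 15.

15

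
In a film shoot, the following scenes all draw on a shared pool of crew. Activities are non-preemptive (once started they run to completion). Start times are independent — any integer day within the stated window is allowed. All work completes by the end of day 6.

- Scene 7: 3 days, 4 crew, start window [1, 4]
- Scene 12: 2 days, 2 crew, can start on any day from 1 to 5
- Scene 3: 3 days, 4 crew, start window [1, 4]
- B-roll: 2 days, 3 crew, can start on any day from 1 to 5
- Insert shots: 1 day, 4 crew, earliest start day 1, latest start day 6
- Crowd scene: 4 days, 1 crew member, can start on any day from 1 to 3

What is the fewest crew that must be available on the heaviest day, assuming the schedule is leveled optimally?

8

Early-start (Scene 7@1, Scene 12@1, Scene 3@1, B-roll@1, Insert shots@1, Crowd scene@1) gives peak 18: d1:18  d2:14  d3:9  d4:1  d5:0  d6:0.
Shift Scene 3→4, B-roll→3, Insert shots→5.
Schedule Scene 7@1, Scene 12@1, Scene 3@4, B-roll@3, Insert shots@5, Crowd scene@1: d1:7  d2:7  d3:8  d4:8  d5:8  d6:4 — peak 8.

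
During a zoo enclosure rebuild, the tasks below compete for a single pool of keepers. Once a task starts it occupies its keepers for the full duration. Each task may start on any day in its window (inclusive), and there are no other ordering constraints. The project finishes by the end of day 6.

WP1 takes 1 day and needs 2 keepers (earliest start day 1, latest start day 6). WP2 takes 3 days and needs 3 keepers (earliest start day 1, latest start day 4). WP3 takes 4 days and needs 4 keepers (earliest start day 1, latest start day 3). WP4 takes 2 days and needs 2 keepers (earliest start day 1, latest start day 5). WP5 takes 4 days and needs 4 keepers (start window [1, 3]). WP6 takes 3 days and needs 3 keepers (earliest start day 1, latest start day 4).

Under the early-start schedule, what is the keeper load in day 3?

14

At early start, day 3 has: WP2, WP3, WP5, WP6.
Demand: 3 + 4 + 4 + 3 = 14.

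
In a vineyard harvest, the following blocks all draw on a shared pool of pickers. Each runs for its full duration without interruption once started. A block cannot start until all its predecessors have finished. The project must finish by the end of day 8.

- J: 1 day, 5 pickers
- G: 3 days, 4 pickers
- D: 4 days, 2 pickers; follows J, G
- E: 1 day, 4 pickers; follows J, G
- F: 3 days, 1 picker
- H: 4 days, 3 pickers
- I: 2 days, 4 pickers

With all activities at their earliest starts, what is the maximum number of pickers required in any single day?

17

Early-start schedule: J@1, G@1, D@4, E@4, F@1, H@1, I@1.
Load per day: day 1: 17, day 2: 12, day 3: 8, day 4: 9, day 5: 2, day 6: 2, day 7: 2, day 8: 0.
Peak is 17.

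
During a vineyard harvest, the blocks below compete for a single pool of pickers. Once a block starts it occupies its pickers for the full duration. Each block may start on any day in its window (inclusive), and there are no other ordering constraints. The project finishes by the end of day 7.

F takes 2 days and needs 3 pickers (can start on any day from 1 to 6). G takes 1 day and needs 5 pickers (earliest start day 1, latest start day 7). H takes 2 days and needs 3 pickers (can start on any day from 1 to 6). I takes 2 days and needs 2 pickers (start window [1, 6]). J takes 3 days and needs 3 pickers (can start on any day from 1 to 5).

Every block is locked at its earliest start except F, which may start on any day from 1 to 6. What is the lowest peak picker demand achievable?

13

F@1: d1:16  d2:11  d3:3  d4:0  d5:0  d6:0  d7:0 → peak 16
F@2: d1:13  d2:11  d3:6  d4:0  d5:0  d6:0  d7:0 → peak 13
F@3: d1:13  d2:8  d3:6  d4:3  d5:0  d6:0  d7:0 → peak 13
F@4: d1:13  d2:8  d3:3  d4:3  d5:3  d6:0  d7:0 → peak 13
F@5: d1:13  d2:8  d3:3  d4:0  d5:3  d6:3  d7:0 → peak 13
F@6: d1:13  d2:8  d3:3  d4:0  d5:0  d6:3  d7:3 → peak 13
Best is F@2, peak 13.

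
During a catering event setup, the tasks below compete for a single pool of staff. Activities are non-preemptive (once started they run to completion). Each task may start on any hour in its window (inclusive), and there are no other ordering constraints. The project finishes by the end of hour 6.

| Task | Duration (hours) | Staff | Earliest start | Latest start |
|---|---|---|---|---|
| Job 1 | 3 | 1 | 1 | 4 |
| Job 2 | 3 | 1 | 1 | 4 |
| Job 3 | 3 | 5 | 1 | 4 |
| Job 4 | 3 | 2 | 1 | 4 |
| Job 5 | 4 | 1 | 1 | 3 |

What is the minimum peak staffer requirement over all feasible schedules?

6

Early-start (Job 1@1, Job 2@1, Job 3@1, Job 4@1, Job 5@1) gives peak 10: h1:10  h2:10  h3:10  h4:1  h5:0  h6:0.
Shift Job 3→4.
Schedule Job 1@1, Job 2@1, Job 3@4, Job 4@1, Job 5@1: h1:5  h2:5  h3:5  h4:6  h5:5  h6:5 — peak 6.
Total staffer-hours = 31 over 6 hours ⇒ peak ≥ ⌈31/6⌉ = 6, so 6 is optimal.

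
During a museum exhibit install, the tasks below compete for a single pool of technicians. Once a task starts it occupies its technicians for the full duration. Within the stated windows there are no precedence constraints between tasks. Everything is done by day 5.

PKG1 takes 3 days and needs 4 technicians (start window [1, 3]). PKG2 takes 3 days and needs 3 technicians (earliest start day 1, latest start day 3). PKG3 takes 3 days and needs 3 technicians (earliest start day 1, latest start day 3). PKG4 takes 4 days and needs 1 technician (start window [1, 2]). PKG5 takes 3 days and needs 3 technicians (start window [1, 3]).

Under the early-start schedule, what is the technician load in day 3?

At early start, day 3 has: PKG1, PKG2, PKG3, PKG4, PKG5.
Demand: 4 + 3 + 3 + 1 + 3 = 14.

14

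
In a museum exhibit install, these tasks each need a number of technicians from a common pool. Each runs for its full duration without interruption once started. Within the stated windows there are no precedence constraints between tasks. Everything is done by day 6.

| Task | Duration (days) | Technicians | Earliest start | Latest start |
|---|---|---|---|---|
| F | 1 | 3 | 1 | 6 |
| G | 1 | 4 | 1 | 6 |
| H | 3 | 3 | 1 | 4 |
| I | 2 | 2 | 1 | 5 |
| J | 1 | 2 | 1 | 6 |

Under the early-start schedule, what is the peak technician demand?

14

Early-start schedule: F@1, G@1, H@1, I@1, J@1.
Load per day: day 1: 14, day 2: 5, day 3: 3, day 4: 0, day 5: 0, day 6: 0.
Peak is 14.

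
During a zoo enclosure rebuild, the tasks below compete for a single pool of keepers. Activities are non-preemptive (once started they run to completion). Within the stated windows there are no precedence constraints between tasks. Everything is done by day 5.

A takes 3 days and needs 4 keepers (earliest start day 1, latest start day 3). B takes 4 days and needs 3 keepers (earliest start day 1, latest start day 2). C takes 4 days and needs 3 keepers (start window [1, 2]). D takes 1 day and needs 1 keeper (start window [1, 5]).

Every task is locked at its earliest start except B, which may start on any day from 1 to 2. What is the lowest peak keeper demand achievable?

B@1: d1:11  d2:10  d3:10  d4:6  d5:0 → peak 11
B@2: d1:8  d2:10  d3:10  d4:6  d5:3 → peak 10
Best is B@2, peak 10.

10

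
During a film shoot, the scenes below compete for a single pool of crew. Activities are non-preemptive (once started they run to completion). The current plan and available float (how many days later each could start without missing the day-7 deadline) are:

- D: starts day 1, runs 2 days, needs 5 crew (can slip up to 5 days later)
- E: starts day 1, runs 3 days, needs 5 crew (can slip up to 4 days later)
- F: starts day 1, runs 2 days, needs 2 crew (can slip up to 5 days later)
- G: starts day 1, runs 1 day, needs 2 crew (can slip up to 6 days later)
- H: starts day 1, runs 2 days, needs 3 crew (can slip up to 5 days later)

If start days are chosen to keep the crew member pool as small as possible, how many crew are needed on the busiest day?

Early-start (D@1, E@1, F@1, G@1, H@1) gives peak 17: d1:17  d2:15  d3:5  d4:0  d5:0  d6:0  d7:0.
Shift E→3, G→3, H→6.
Schedule D@1, E@3, F@1, G@3, H@6: d1:7  d2:7  d3:7  d4:5  d5:5  d6:3  d7:3 — peak 7.

7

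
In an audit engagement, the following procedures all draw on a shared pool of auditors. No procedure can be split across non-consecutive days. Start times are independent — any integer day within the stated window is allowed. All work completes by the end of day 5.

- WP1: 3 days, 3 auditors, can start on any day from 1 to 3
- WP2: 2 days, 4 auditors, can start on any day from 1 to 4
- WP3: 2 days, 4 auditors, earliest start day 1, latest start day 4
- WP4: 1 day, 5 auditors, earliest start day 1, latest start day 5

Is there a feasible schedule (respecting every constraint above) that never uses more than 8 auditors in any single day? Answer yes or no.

yes

Schedule WP1@1, WP2@1, WP3@3, WP4@5: d1:7  d2:7  d3:7  d4:4  d5:5 — peak 7 ≤ 8.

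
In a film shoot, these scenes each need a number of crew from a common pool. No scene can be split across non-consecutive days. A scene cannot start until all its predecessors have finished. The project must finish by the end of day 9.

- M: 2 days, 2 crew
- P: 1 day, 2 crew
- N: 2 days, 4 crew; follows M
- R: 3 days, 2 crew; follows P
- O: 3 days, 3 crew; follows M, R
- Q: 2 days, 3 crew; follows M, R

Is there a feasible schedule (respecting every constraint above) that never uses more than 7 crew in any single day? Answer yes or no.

yes

Schedule M@1, P@1, N@3, R@2, O@5, Q@5: d1:4  d2:4  d3:6  d4:6  d5:6  d6:6  d7:3  d8:0  d9:0 — peak 6 ≤ 7.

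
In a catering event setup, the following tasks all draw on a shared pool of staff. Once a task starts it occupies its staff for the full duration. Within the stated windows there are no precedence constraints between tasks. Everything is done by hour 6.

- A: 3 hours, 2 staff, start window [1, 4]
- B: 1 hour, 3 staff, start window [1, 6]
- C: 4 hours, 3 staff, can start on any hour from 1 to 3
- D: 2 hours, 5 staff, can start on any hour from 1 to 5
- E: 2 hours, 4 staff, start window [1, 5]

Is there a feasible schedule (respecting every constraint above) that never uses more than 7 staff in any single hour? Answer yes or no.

yes

Schedule A@1, B@4, C@3, D@1, E@5: h1:7  h2:7  h3:5  h4:6  h5:7  h6:7 — peak 7 ≤ 7.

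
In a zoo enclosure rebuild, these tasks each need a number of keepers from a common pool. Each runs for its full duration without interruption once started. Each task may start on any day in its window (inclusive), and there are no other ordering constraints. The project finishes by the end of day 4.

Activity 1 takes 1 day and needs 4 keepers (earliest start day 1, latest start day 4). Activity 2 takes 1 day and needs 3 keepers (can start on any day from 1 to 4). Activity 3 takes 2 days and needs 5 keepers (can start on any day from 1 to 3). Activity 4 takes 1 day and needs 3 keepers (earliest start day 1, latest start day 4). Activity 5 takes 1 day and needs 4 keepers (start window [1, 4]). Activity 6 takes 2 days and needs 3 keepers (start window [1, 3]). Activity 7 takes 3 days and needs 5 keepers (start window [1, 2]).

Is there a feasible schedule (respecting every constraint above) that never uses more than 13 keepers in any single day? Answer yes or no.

Schedule Activity 1@1, Activity 2@1, Activity 3@1, Activity 4@3, Activity 5@4, Activity 6@3, Activity 7@2: d1:12  d2:10  d3:11  d4:12 — peak 12 ≤ 13.

yes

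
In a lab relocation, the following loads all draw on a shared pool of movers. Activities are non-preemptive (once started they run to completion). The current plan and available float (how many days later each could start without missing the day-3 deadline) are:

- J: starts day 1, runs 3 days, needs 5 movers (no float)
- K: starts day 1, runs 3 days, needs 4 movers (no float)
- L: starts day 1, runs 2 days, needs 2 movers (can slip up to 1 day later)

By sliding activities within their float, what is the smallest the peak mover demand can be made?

Schedule J@1, K@1, L@1: d1:11  d2:11  d3:9 — peak 11.
Total mover-days = 31 over 3 days ⇒ peak ≥ ⌈31/3⌉ = 11, so 11 is optimal.

11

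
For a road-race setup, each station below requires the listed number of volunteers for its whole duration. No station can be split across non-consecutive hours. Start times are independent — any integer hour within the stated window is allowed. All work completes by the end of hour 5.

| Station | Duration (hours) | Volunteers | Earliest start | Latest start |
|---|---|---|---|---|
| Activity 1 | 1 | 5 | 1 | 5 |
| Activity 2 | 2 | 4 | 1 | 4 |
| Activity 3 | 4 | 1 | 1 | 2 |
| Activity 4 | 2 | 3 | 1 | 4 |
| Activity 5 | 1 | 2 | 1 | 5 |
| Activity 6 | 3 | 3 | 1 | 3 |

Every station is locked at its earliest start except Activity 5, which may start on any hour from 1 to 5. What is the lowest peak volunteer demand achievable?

16

Activity 5@1: h1:18  h2:11  h3:4  h4:1  h5:0 → peak 18
Activity 5@2: h1:16  h2:13  h3:4  h4:1  h5:0 → peak 16
Activity 5@3: h1:16  h2:11  h3:6  h4:1  h5:0 → peak 16
Activity 5@4: h1:16  h2:11  h3:4  h4:3  h5:0 → peak 16
Activity 5@5: h1:16  h2:11  h3:4  h4:1  h5:2 → peak 16
Best is Activity 5@2, peak 16.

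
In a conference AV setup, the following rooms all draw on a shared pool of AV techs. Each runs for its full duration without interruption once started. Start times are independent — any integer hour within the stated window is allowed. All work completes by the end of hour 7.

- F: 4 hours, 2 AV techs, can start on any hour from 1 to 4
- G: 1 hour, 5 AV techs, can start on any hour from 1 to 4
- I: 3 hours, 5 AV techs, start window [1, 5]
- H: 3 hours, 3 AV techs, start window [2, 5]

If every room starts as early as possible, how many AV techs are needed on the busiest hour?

12

Early-start schedule: F@1, G@1, I@1, H@2.
Load per hour: hour 1: 12, hour 2: 10, hour 3: 10, hour 4: 5, hour 5: 0, hour 6: 0, hour 7: 0.
Peak is 12.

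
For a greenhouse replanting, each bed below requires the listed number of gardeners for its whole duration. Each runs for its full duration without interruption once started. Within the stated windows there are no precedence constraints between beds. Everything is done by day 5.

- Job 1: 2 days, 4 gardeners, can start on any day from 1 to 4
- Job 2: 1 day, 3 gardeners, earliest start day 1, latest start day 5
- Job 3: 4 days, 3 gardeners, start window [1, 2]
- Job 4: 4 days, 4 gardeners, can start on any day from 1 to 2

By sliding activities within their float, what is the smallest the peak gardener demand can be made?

Early-start (Job 1@1, Job 2@1, Job 3@1, Job 4@1) gives peak 14: d1:14  d2:11  d3:7  d4:7  d5:0.
Shift Job 4→2.
Schedule Job 1@1, Job 2@1, Job 3@1, Job 4@2: d1:10  d2:11  d3:7  d4:7  d5:4 — peak 11.

11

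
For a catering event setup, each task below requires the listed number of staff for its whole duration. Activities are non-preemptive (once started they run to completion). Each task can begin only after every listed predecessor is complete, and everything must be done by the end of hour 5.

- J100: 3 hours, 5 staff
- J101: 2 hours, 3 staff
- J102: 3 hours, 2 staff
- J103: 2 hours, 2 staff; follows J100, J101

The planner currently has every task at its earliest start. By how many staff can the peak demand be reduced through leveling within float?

2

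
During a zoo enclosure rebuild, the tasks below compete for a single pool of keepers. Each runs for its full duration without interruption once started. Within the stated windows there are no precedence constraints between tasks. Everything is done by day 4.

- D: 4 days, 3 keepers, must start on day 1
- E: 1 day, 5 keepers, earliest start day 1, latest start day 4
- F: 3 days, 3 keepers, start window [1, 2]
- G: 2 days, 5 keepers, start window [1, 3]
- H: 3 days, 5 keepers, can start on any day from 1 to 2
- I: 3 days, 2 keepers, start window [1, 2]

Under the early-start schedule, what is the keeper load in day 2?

18

At early start, day 2 has: D, F, G, H, I.
Demand: 3 + 3 + 5 + 5 + 2 = 18.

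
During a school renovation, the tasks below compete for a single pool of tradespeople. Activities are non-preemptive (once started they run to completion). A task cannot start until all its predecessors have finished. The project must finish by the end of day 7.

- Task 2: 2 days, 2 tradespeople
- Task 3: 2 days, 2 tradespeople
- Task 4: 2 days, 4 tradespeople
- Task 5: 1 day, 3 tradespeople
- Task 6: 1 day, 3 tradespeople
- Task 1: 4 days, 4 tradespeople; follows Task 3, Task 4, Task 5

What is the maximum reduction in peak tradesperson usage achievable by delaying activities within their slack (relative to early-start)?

8

Early-start peak: d1:14  d2:8  d3:4  d4:4  d5:4  d6:4  d7:0 ⇒ 14.
Leveled (Task 2@4, Task 3@1, Task 4@1, Task 5@3, Task 6@3, Task 1@4): d1:6  d2:6  d3:6  d4:6  d5:6  d6:4  d7:4 ⇒ 6.
Reduction 14 − 6 = 8.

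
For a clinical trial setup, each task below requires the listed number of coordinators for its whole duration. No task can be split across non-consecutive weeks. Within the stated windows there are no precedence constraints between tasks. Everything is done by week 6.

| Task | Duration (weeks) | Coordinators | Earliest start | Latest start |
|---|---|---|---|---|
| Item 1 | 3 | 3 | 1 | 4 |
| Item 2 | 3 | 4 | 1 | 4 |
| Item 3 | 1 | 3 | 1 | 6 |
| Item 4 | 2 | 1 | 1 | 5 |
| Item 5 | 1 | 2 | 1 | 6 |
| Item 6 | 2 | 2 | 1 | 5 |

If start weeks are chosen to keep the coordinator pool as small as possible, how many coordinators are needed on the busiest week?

6

Early-start (Item 1@1, Item 2@1, Item 3@1, Item 4@1, Item 5@1, Item 6@1) gives peak 15: w1:15  w2:10  w3:7  w4:0  w5:0  w6:0.
Shift Item 2→4, Item 4→2, Item 5→2, Item 6→3.
Schedule Item 1@1, Item 2@4, Item 3@1, Item 4@2, Item 5@2, Item 6@3: w1:6  w2:6  w3:6  w4:6  w5:4  w6:4 — peak 6.
Total coordinator-weeks = 32 over 6 weeks ⇒ peak ≥ ⌈32/6⌉ = 6, so 6 is optimal.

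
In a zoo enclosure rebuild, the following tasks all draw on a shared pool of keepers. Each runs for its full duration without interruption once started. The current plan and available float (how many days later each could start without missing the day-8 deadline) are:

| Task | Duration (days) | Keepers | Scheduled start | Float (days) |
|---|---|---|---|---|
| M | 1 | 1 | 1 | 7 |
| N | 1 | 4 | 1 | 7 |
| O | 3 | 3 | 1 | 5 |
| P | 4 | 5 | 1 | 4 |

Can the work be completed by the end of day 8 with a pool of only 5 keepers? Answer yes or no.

Schedule M@1, N@1, O@2, P@5: d1:5  d2:3  d3:3  d4:3  d5:5  d6:5  d7:5  d8:5 — peak 5 ≤ 5.

yes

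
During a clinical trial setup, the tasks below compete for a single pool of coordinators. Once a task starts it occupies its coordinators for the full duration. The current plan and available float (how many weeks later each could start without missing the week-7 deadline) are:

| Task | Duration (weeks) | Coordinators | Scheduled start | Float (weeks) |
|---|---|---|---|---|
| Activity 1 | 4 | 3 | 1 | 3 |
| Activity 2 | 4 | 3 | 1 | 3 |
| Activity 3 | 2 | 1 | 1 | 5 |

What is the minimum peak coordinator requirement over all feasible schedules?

6

Early-start (Activity 1@1, Activity 2@1, Activity 3@1) gives peak 7: w1:7  w2:7  w3:6  w4:6  w5:0  w6:0  w7:0.
Shift Activity 3→5.
Schedule Activity 1@1, Activity 2@1, Activity 3@5: w1:6  w2:6  w3:6  w4:6  w5:1  w6:1  w7:0 — peak 6.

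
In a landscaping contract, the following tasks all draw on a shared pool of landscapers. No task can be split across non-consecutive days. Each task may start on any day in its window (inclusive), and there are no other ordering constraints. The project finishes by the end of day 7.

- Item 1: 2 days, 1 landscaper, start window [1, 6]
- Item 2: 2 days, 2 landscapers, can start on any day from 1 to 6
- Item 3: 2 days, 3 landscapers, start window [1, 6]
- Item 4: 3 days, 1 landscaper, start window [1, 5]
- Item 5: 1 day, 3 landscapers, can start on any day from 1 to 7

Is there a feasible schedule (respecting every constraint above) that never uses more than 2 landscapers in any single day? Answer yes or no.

no

Total landscaper-days = 18; over 7 days the average is 18/7 > 2, so some day must exceed 2.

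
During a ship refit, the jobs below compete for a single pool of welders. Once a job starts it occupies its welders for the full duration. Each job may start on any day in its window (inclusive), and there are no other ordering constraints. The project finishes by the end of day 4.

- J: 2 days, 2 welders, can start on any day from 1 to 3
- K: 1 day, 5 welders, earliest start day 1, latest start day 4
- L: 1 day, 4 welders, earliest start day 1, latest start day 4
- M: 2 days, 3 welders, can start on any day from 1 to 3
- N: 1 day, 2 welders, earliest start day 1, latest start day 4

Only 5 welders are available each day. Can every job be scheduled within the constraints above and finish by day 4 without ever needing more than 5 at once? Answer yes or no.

Total welder-days = 21; over 4 days the average is 21/4 > 5, so some day must exceed 5.

no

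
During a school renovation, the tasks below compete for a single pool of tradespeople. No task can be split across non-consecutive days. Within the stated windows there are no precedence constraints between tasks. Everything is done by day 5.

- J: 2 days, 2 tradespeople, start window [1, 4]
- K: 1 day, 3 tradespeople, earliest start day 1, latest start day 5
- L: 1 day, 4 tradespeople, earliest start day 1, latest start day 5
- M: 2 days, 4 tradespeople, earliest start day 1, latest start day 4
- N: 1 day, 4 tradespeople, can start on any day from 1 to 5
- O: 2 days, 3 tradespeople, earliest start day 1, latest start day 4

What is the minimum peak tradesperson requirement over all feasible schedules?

7

Early-start (J@1, K@1, L@1, M@1, N@1, O@1) gives peak 20: d1:20  d2:9  d3:0  d4:0  d5:0.
Shift L→2, M→3, N→5, O→3.
Schedule J@1, K@1, L@2, M@3, N@5, O@3: d1:5  d2:6  d3:7  d4:7  d5:4 — peak 7.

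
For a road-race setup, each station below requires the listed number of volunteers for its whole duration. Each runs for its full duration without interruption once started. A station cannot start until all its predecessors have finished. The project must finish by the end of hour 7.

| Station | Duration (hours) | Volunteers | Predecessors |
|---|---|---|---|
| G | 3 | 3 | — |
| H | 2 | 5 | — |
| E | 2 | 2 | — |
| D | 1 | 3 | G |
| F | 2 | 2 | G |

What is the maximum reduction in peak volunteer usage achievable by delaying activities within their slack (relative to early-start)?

5

Early-start peak: h1:10  h2:10  h3:3  h4:5  h5:2  h6:0  h7:0 ⇒ 10.
Leveled (G@1, H@4, E@1, D@6, F@6): h1:5  h2:5  h3:3  h4:5  h5:5  h6:5  h7:2 ⇒ 5.
Reduction 10 − 5 = 5.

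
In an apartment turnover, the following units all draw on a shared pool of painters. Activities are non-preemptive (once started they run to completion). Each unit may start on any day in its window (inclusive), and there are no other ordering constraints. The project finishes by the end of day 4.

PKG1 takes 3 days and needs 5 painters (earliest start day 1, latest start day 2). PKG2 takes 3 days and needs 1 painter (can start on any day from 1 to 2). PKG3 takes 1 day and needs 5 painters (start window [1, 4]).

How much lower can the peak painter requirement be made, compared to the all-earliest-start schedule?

5

Early-start peak: d1:11  d2:6  d3:6  d4:0 ⇒ 11.
Leveled (PKG1@1, PKG2@1, PKG3@4): d1:6  d2:6  d3:6  d4:5 ⇒ 6.
Reduction 11 − 6 = 5.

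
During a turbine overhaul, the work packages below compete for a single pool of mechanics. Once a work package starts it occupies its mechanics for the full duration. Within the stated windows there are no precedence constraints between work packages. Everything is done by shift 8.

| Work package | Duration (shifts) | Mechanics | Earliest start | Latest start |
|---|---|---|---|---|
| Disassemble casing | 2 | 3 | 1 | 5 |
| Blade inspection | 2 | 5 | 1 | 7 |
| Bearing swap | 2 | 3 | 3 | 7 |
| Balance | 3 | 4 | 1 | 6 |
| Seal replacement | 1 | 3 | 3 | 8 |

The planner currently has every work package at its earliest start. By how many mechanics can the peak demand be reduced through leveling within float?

6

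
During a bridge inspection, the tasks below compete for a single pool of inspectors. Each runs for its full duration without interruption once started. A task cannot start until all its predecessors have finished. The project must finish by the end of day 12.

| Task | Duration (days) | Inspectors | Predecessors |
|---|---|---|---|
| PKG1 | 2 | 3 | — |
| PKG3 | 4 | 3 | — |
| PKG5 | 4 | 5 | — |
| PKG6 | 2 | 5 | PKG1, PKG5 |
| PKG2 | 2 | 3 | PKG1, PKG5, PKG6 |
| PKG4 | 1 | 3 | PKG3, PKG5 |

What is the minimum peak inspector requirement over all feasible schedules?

6

Early-start (PKG1@1, PKG3@1, PKG5@1, PKG6@5, PKG2@7, PKG4@5) gives peak 11: d1:11  d2:11  d3:8  d4:8  d5:8  d6:5  d7:3  d8:3  d9:0  d10:0  d11:0  d12:0.
Shift PKG5→5, PKG6→9, PKG2→11, PKG4→11.
Schedule PKG1@1, PKG3@1, PKG5@5, PKG6@9, PKG2@11, PKG4@11: d1:6  d2:6  d3:3  d4:3  d5:5  d6:5  d7:5  d8:5  d9:5  d10:5  d11:6  d12:3 — peak 6.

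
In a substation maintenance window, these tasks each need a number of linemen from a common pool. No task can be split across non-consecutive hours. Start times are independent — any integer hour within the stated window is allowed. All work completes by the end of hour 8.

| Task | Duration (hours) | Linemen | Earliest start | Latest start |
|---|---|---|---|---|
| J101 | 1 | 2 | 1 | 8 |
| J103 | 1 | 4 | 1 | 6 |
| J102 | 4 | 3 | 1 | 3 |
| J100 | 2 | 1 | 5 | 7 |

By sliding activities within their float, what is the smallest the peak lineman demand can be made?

4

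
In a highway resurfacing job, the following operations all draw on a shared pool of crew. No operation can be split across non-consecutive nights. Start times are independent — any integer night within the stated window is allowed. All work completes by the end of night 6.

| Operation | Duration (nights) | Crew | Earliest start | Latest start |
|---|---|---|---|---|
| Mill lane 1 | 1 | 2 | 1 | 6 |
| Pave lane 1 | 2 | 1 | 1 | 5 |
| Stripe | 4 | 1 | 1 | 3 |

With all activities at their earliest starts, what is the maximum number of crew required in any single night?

4

Early-start schedule: Mill lane 1@1, Pave lane 1@1, Stripe@1.
Load per night: night 1: 4, night 2: 2, night 3: 1, night 4: 1, night 5: 0, night 6: 0.
Peak is 4.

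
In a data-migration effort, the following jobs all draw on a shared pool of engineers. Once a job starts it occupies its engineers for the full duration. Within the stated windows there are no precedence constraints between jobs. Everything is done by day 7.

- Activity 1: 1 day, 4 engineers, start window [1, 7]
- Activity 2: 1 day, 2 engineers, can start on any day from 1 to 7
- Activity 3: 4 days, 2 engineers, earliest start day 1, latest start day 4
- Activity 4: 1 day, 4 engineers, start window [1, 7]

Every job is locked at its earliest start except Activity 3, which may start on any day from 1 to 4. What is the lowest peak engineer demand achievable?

Activity 3@1: d1:12  d2:2  d3:2  d4:2  d5:0  d6:0  d7:0 → peak 12
Activity 3@2: d1:10  d2:2  d3:2  d4:2  d5:2  d6:0  d7:0 → peak 10
Activity 3@3: d1:10  d2:0  d3:2  d4:2  d5:2  d6:2  d7:0 → peak 10
Activity 3@4: d1:10  d2:0  d3:0  d4:2  d5:2  d6:2  d7:2 → peak 10
Best is Activity 3@2, peak 10.

10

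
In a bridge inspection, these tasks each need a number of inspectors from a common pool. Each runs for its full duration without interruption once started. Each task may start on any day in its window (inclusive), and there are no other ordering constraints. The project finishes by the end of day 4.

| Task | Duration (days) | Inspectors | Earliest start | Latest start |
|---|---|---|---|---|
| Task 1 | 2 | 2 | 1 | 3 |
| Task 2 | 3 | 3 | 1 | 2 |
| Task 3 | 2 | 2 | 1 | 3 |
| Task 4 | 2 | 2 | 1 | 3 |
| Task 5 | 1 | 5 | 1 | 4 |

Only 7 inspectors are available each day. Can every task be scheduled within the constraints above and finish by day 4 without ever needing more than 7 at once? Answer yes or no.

Schedule Task 1@1, Task 2@1, Task 3@1, Task 4@3, Task 5@4: d1:7  d2:7  d3:5  d4:7 — peak 7 ≤ 7.

yes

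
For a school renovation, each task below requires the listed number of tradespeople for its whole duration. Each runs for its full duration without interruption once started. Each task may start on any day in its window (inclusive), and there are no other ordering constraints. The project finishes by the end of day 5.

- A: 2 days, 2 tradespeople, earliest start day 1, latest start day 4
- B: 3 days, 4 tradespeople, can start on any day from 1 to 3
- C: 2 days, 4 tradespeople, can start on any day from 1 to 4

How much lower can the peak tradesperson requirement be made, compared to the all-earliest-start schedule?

4

Early-start peak: d1:10  d2:10  d3:4  d4:0  d5:0 ⇒ 10.
Leveled (A@1, B@1, C@4): d1:6  d2:6  d3:4  d4:4  d5:4 ⇒ 6.
Reduction 10 − 6 = 4.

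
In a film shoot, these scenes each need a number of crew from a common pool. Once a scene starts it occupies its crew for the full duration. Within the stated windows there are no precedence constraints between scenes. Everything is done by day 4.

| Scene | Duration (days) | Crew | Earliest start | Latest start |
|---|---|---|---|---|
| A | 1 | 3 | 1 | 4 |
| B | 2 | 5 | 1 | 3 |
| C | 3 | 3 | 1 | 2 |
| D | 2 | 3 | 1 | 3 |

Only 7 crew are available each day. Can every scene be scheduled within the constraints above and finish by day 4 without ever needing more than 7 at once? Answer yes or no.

no

The minimum achievable peak is 8; 7 < 8, so no feasible schedule stays within the cap.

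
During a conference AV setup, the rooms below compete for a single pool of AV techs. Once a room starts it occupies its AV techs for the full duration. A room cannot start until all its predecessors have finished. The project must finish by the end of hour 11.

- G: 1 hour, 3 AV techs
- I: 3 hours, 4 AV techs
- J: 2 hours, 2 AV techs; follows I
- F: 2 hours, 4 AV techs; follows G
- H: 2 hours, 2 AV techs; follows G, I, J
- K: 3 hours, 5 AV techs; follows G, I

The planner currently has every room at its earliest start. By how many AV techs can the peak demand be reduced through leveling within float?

2

Early-start peak: h1:7  h2:8  h3:8  h4:7  h5:7  h6:7  h7:2  h8:0  h9:0  h10:0  h11:0 ⇒ 8.
Leveled (G@1, I@2, J@5, F@5, H@7, K@9): h1:3  h2:4  h3:4  h4:4  h5:6  h6:6  h7:2  h8:2  h9:5  h10:5  h11:5 ⇒ 6.
Reduction 8 − 6 = 2.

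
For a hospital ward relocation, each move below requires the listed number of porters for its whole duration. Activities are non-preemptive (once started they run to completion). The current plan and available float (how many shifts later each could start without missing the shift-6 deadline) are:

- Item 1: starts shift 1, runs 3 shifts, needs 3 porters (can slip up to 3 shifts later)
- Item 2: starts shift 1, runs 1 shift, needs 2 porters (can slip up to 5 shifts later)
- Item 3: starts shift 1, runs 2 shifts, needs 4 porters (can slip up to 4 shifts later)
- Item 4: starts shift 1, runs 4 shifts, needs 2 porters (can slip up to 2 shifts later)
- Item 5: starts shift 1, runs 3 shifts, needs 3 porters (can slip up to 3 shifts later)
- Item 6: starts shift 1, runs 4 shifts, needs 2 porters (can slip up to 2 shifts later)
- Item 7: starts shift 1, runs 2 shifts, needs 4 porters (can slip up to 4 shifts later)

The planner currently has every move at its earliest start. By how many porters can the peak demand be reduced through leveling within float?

Early-start peak: s1:20  s2:18  s3:10  s4:4  s5:0  s6:0 ⇒ 20.
Leveled (Item 1@1, Item 2@3, Item 3@1, Item 4@1, Item 5@4, Item 6@3, Item 7@5): s1:9  s2:9  s3:9  s4:7  s5:9  s6:9 ⇒ 9.
Reduction 20 − 9 = 11.

11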